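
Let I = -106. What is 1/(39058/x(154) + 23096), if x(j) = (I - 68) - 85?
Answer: 259/5942806 ≈ 4.3582e-5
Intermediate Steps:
x(j) = -259 (x(j) = (-106 - 68) - 85 = -174 - 85 = -259)
1/(39058/x(154) + 23096) = 1/(39058/(-259) + 23096) = 1/(39058*(-1/259) + 23096) = 1/(-39058/259 + 23096) = 1/(5942806/259) = 259/5942806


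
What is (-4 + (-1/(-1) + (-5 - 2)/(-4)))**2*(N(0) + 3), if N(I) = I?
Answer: 75/16 ≈ 4.6875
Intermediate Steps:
(-4 + (-1/(-1) + (-5 - 2)/(-4)))**2*(N(0) + 3) = (-4 + (-1/(-1) + (-5 - 2)/(-4)))**2*(0 + 3) = (-4 + (-1*(-1) - 7*(-1/4)))**2*3 = (-4 + (1 + 7/4))**2*3 = (-4 + 11/4)**2*3 = (-5/4)**2*3 = (25/16)*3 = 75/16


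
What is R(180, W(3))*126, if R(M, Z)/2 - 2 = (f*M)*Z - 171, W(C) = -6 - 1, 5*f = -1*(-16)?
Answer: -1058652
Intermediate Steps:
f = 16/5 (f = (-1*(-16))/5 = (⅕)*16 = 16/5 ≈ 3.2000)
W(C) = -7
R(M, Z) = -338 + 32*M*Z/5 (R(M, Z) = 4 + 2*((16*M/5)*Z - 171) = 4 + 2*(16*M*Z/5 - 171) = 4 + 2*(-171 + 16*M*Z/5) = 4 + (-342 + 32*M*Z/5) = -338 + 32*M*Z/5)
R(180, W(3))*126 = (-338 + (32/5)*180*(-7))*126 = (-338 - 8064)*126 = -8402*126 = -1058652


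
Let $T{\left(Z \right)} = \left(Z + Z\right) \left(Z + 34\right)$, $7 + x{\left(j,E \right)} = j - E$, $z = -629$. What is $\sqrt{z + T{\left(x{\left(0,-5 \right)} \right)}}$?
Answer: $i \sqrt{757} \approx 27.514 i$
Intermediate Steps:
$x{\left(j,E \right)} = -7 + j - E$ ($x{\left(j,E \right)} = -7 - \left(E - j\right) = -7 + j - E$)
$T{\left(Z \right)} = 2 Z \left(34 + Z\right)$
$\sqrt{z + T{\left(x{\left(0,-5 \right)} \right)}} = \sqrt{-629 + 2 \left(-7 + 0 - -5\right) \left(34 - 2\right)} = \sqrt{-629 + 2 \left(-7 + 0 + 5\right) \left(34 + \left(-7 + 0 + 5\right)\right)} = \sqrt{-629 + 2 \left(-2\right) \left(34 - 2\right)} = \sqrt{-629 + 2 \left(-2\right) 32} = \sqrt{-629 - 128} = \sqrt{-757} = i \sqrt{757}$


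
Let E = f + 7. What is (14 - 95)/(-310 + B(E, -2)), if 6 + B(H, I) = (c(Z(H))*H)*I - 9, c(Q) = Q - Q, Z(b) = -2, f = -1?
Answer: 81/325 ≈ 0.24923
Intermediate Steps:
c(Q) = 0
E = 6 (E = -1 + 7 = 6)
B(H, I) = -15 (B(H, I) = -6 + ((0*H)*I - 9) = -6 + (0*I - 9) = -6 + (0 - 9) = -6 - 9 = -15)
(14 - 95)/(-310 + B(E, -2)) = (14 - 95)/(-310 - 15) = -81/(-325) = -81*(-1/325) = 81/325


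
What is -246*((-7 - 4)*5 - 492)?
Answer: 134562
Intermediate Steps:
-246*((-7 - 4)*5 - 492) = -246*(-11*5 - 492) = -246*(-55 - 492) = -246*(-547) = 134562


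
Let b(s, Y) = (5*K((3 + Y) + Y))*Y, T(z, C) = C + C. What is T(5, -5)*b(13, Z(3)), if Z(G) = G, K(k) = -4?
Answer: 600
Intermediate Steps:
T(z, C) = 2*C
b(s, Y) = -20*Y (b(s, Y) = (5*(-4))*Y = -20*Y)
T(5, -5)*b(13, Z(3)) = (2*(-5))*(-20*3) = -10*(-60) = 600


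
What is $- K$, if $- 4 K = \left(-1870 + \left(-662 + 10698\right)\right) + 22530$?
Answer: $7674$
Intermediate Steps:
$K = -7674$ ($K = - \frac{\left(-1870 + \left(-662 + 10698\right)\right) + 22530}{4} = - \frac{\left(-1870 + 10036\right) + 22530}{4} = - \frac{8166 + 22530}{4} = \left(- \frac{1}{4}\right) 30696 = -7674$)
$- K = \left(-1\right) \left(-7674\right) = 7674$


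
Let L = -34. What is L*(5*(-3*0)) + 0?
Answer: 0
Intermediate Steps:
L*(5*(-3*0)) + 0 = -170*(-3*0) + 0 = -170*0 + 0 = -34*0 + 0 = 0 + 0 = 0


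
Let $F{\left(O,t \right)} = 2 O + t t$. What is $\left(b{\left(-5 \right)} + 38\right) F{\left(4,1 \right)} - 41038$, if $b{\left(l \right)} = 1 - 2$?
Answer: $-40705$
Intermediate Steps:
$F{\left(O,t \right)} = t^{2} + 2 O$ ($F{\left(O,t \right)} = 2 O + t^{2} = t^{2} + 2 O$)
$b{\left(l \right)} = -1$
$\left(b{\left(-5 \right)} + 38\right) F{\left(4,1 \right)} - 41038 = \left(-1 + 38\right) \left(1^{2} + 2 \cdot 4\right) - 41038 = 37 \left(1 + 8\right) - 41038 = 37 \cdot 9 - 41038 = 333 - 41038 = -40705$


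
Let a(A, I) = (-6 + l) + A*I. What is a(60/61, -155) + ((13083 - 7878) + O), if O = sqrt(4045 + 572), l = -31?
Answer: 305948/61 + 9*sqrt(57) ≈ 5083.5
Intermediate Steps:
a(A, I) = -37 + A*I (a(A, I) = (-6 - 31) + A*I = -37 + A*I)
O = 9*sqrt(57) (O = sqrt(4617) = 9*sqrt(57) ≈ 67.948)
a(60/61, -155) + ((13083 - 7878) + O) = (-37 + (60/61)*(-155)) + ((13083 - 7878) + 9*sqrt(57)) = (-37 + (60*(1/61))*(-155)) + (5205 + 9*sqrt(57)) = (-37 + (60/61)*(-155)) + (5205 + 9*sqrt(57)) = (-37 - 9300/61) + (5205 + 9*sqrt(57)) = -11557/61 + (5205 + 9*sqrt(57)) = 305948/61 + 9*sqrt(57)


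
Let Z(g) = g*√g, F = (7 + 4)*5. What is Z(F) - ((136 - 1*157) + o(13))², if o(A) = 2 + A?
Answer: -36 + 55*√55 ≈ 371.89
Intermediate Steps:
F = 55 (F = 11*5 = 55)
Z(g) = g^(3/2)
Z(F) - ((136 - 1*157) + o(13))² = 55^(3/2) - ((136 - 1*157) + (2 + 13))² = 55*√55 - ((136 - 157) + 15)² = 55*√55 - (-21 + 15)² = 55*√55 - 1*(-6)² = 55*√55 - 1*36 = 55*√55 - 36 = -36 + 55*√55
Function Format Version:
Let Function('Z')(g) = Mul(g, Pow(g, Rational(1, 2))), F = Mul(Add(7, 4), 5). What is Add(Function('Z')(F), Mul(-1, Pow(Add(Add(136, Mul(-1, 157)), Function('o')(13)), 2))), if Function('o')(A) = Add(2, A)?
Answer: Add(-36, Mul(55, Pow(55, Rational(1, 2)))) ≈ 371.89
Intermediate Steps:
F = 55 (F = Mul(11, 5) = 55)
Function('Z')(g) = Pow(g, Rational(3, 2))
Add(Function('Z')(F), Mul(-1, Pow(Add(Add(136, Mul(-1, 157)), Function('o')(13)), 2))) = Add(Pow(55, Rational(3, 2)), Mul(-1, Pow(Add(Add(136, Mul(-1, 157)), Add(2, 13)), 2))) = Add(Mul(55, Pow(55, Rational(1, 2))), Mul(-1, Pow(Add(Add(136, -157), 15), 2))) = Add(Mul(55, Pow(55, Rational(1, 2))), Mul(-1, Pow(Add(-21, 15), 2))) = Add(Mul(55, Pow(55, Rational(1, 2))), Mul(-1, Pow(-6, 2))) = Add(Mul(55, Pow(55, Rational(1, 2))), Mul(-1, 36)) = Add(Mul(55, Pow(55, Rational(1, 2))), -36) = Add(-36, Mul(55, Pow(55, Rational(1, 2))))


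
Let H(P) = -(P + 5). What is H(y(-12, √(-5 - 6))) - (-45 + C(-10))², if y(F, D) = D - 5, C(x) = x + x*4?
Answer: -9025 - I*√11 ≈ -9025.0 - 3.3166*I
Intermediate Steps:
C(x) = 5*x (C(x) = x + 4*x = 5*x)
y(F, D) = -5 + D
H(P) = -5 - P (H(P) = -(5 + P) = -5 - P)
H(y(-12, √(-5 - 6))) - (-45 + C(-10))² = (-5 - (-5 + √(-5 - 6))) - (-45 + 5*(-10))² = (-5 - (-5 + √(-11))) - (-45 - 50)² = (-5 - (-5 + I*√11)) - 1*(-95)² = (-5 + (5 - I*√11)) - 1*9025 = -I*√11 - 9025 = -9025 - I*√11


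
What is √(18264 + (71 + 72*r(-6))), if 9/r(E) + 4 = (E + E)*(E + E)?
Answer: √22466045/35 ≈ 135.42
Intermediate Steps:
r(E) = 9/(-4 + 4*E²) (r(E) = 9/(-4 + (E + E)*(E + E)) = 9/(-4 + (2*E)*(2*E)) = 9/(-4 + 4*E²))
√(18264 + (71 + 72*r(-6))) = √(18264 + (71 + 72*(9/(4*(-1 + (-6)²))))) = √(18264 + (71 + 72*(9/(4*(-1 + 36))))) = √(18264 + (71 + 72*((9/4)/35))) = √(18264 + (71 + 72*((9/4)*(1/35)))) = √(18264 + (71 + 72*(9/140))) = √(18264 + (71 + 162/35)) = √(18264 + 2647/35) = √(641887/35) = √22466045/35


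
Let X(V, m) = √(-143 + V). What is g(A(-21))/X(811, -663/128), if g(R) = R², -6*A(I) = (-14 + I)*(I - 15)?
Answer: 22050*√167/167 ≈ 1706.3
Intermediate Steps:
A(I) = -(-15 + I)*(-14 + I)/6 (A(I) = -(-14 + I)*(I - 15)/6 = -(-14 + I)*(-15 + I)/6 = -(-15 + I)*(-14 + I)/6)
g(A(-21))/X(811, -663/128) = (-35 - ⅙*(-21)² + (29/6)*(-21))²/(√(-143 + 811)) = (-35 - ⅙*441 - 203/2)²/(√668) = (-35 - 147/2 - 203/2)²/((2*√167)) = (-210)²*(√167/334) = 44100*(√167/334) = 22050*√167/167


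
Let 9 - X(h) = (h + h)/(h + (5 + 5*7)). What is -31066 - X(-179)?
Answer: -4319067/139 ≈ -31072.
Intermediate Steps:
X(h) = 9 - 2*h/(40 + h) (X(h) = 9 - (h + h)/(h + (5 + 5*7)) = 9 - 2*h/(h + (5 + 35)) = 9 - 2*h/(h + 40) = 9 - 2*h/(40 + h))
-31066 - X(-179) = -31066 - (360 + 7*(-179))/(40 - 179) = -31066 - (360 - 1253)/(-139) = -31066 - (-1)*(-893)/139 = -31066 - 1*893/139 = -31066 - 893/139 = -4319067/139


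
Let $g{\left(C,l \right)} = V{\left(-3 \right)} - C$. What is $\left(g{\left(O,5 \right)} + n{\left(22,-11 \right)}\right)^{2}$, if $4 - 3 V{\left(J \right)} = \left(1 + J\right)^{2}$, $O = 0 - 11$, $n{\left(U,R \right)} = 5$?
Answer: $256$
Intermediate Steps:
$O = -11$ ($O = 0 - 11 = -11$)
$V{\left(J \right)} = \frac{4}{3} - \frac{\left(1 + J\right)^{2}}{3}$
$g{\left(C,l \right)} = - C$ ($g{\left(C,l \right)} = \left(\frac{4}{3} - \frac{\left(1 - 3\right)^{2}}{3}\right) - C = \left(\frac{4}{3} - \frac{\left(-2\right)^{2}}{3}\right) - C = \left(\frac{4}{3} - \frac{4}{3}\right) - C = 0 - C = - C$)
$\left(g{\left(O,5 \right)} + n{\left(22,-11 \right)}\right)^{2} = \left(\left(-1\right) \left(-11\right) + 5\right)^{2} = \left(11 + 5\right)^{2} = 16^{2} = 256$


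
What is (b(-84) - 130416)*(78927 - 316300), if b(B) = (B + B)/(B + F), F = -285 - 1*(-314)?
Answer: 1702608165576/55 ≈ 3.0957e+10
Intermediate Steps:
F = 29 (F = -285 + 314 = 29)
b(B) = 2*B/(29 + B) (b(B) = (B + B)/(B + 29) = (2*B)/(29 + B) = 2*B/(29 + B))
(b(-84) - 130416)*(78927 - 316300) = (2*(-84)/(29 - 84) - 130416)*(78927 - 316300) = (2*(-84)/(-55) - 130416)*(-237373) = (2*(-84)*(-1/55) - 130416)*(-237373) = (168/55 - 130416)*(-237373) = -7172712/55*(-237373) = 1702608165576/55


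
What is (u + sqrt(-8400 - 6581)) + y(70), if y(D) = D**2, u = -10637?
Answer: -5737 + I*sqrt(14981) ≈ -5737.0 + 122.4*I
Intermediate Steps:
(u + sqrt(-8400 - 6581)) + y(70) = (-10637 + sqrt(-8400 - 6581)) + 70**2 = (-10637 + sqrt(-14981)) + 4900 = (-10637 + I*sqrt(14981)) + 4900 = -5737 + I*sqrt(14981)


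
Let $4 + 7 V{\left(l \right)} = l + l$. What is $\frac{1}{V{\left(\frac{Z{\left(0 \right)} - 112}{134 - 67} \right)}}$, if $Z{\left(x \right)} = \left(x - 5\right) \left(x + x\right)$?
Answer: $- \frac{469}{492} \approx -0.95325$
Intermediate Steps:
$Z{\left(x \right)} = 2 x \left(-5 + x\right)$ ($Z{\left(x \right)} = \left(-5 + x\right) 2 x = 2 x \left(-5 + x\right)$)
$V{\left(l \right)} = - \frac{4}{7} + \frac{2 l}{7}$ ($V{\left(l \right)} = - \frac{4}{7} + \frac{l + l}{7} = - \frac{4}{7} + \frac{2 l}{7}$)
$\frac{1}{V{\left(\frac{Z{\left(0 \right)} - 112}{134 - 67} \right)}} = \frac{1}{- \frac{4}{7} + \frac{2 \frac{2 \cdot 0 \left(-5 + 0\right) - 112}{134 - 67}}{7}} = \frac{1}{- \frac{4}{7} + \frac{2 \frac{2 \cdot 0 \left(-5\right) - 112}{67}}{7}} = \frac{1}{- \frac{4}{7} + \frac{2 \left(0 - 112\right) \frac{1}{67}}{7}} = \frac{1}{- \frac{4}{7} + \frac{2 \left(\left(-112\right) \frac{1}{67}\right)}{7}} = \frac{1}{- \frac{4}{7} + \frac{2}{7} \left(- \frac{112}{67}\right)} = \frac{1}{- \frac{4}{7} - \frac{32}{67}} = \frac{1}{- \frac{492}{469}} = - \frac{469}{492}$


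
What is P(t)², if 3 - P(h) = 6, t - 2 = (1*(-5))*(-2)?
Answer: 9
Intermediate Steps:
t = 12 (t = 2 + (1*(-5))*(-2) = 2 - 5*(-2) = 2 + 10 = 12)
P(h) = -3 (P(h) = 3 - 1*6 = 3 - 6 = -3)
P(t)² = (-3)² = 9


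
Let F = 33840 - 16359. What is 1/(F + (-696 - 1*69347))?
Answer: -1/52562 ≈ -1.9025e-5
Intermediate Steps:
F = 17481
1/(F + (-696 - 1*69347)) = 1/(17481 + (-696 - 1*69347)) = 1/(17481 + (-696 - 69347)) = 1/(17481 - 70043) = 1/(-52562) = -1/52562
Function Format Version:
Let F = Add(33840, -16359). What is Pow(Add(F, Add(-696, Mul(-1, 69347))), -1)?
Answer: Rational(-1, 52562) ≈ -1.9025e-5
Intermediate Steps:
F = 17481
Pow(Add(F, Add(-696, Mul(-1, 69347))), -1) = Pow(Add(17481, Add(-696, Mul(-1, 69347))), -1) = Pow(Add(17481, Add(-696, -69347)), -1) = Pow(Add(17481, -70043), -1) = Pow(-52562, -1) = Rational(-1, 52562)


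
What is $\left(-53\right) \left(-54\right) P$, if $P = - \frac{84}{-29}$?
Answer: $\frac{240408}{29} \approx 8289.9$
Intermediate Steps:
$P = \frac{84}{29}$ ($P = \left(-84\right) \left(- \frac{1}{29}\right) = \frac{84}{29} \approx 2.8966$)
$\left(-53\right) \left(-54\right) P = \left(-53\right) \left(-54\right) \frac{84}{29} = 2862 \cdot \frac{84}{29} = \frac{240408}{29}$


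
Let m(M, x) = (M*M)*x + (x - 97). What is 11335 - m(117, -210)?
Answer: 2886332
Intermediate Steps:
m(M, x) = -97 + x + x*M² (m(M, x) = M²*x + (-97 + x) = x*M² + (-97 + x) = -97 + x + x*M²)
11335 - m(117, -210) = 11335 - (-97 - 210 - 210*117²) = 11335 - (-97 - 210 - 210*13689) = 11335 - (-97 - 210 - 2874690) = 11335 - 1*(-2874997) = 11335 + 2874997 = 2886332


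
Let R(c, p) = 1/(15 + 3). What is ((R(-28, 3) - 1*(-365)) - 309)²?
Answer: 1018081/324 ≈ 3142.2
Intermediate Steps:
R(c, p) = 1/18
((R(-28, 3) - 1*(-365)) - 309)² = ((1/18 - 1*(-365)) - 309)² = ((1/18 + 365) - 309)² = (6571/18 - 309)² = (1009/18)² = 1018081/324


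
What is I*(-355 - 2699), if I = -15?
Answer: 45810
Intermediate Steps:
I*(-355 - 2699) = -15*(-355 - 2699) = -15*(-3054) = 45810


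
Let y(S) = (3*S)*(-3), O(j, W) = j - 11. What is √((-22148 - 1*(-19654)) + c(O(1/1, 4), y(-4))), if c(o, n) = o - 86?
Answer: I*√2590 ≈ 50.892*I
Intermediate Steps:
O(j, W) = -11 + j
y(S) = -9*S
c(o, n) = -86 + o
√((-22148 - 1*(-19654)) + c(O(1/1, 4), y(-4))) = √((-22148 - 1*(-19654)) + (-86 + (-11 + 1/1))) = √((-22148 + 19654) + (-86 + (-11 + 1))) = √(-2494 + (-86 - 10)) = √(-2494 - 96) = √(-2590) = I*√2590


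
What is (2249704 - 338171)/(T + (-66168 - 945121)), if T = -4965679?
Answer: -1911533/5976968 ≈ -0.31982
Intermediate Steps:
(2249704 - 338171)/(T + (-66168 - 945121)) = (2249704 - 338171)/(-4965679 + (-66168 - 945121)) = 1911533/(-4965679 - 1011289) = 1911533/(-5976968) = 1911533*(-1/5976968) = -1911533/5976968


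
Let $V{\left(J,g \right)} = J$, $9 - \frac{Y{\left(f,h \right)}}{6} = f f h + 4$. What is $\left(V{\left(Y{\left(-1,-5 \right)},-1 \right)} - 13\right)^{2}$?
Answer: $2209$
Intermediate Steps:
$Y{\left(f,h \right)} = 30 - 6 h f^{2}$ ($Y{\left(f,h \right)} = 54 - 6 \left(f f h + 4\right) = 54 - 6 \left(f^{2} h + 4\right) = 54 - 6 \left(h f^{2} + 4\right) = 54 - 6 \left(4 + h f^{2}\right) = 54 - \left(24 + 6 h f^{2}\right) = 30 - 6 h f^{2}$)
$\left(V{\left(Y{\left(-1,-5 \right)},-1 \right)} - 13\right)^{2} = \left(\left(30 - - 30 \left(-1\right)^{2}\right) - 13\right)^{2} = \left(\left(30 - \left(-30\right) 1\right) - 13\right)^{2} = \left(\left(30 + 30\right) - 13\right)^{2} = \left(60 - 13\right)^{2} = 47^{2} = 2209$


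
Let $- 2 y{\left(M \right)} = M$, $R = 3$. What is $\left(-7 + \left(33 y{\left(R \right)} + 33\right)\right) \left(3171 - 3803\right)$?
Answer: $14852$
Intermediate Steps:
$y{\left(M \right)} = - \frac{M}{2}$
$\left(-7 + \left(33 y{\left(R \right)} + 33\right)\right) \left(3171 - 3803\right) = \left(-7 + \left(33 \left(\left(- \frac{1}{2}\right) 3\right) + 33\right)\right) \left(3171 - 3803\right) = \left(-7 + \left(33 \left(- \frac{3}{2}\right) + 33\right)\right) \left(-632\right) = \left(-7 + \left(- \frac{99}{2} + 33\right)\right) \left(-632\right) = \left(-7 - \frac{33}{2}\right) \left(-632\right) = \left(- \frac{47}{2}\right) \left(-632\right) = 14852$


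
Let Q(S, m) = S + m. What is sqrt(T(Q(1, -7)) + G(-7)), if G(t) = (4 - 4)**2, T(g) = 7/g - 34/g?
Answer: 3*sqrt(2)/2 ≈ 2.1213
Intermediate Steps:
T(g) = -27/g
G(t) = 0 (G(t) = 0**2 = 0)
sqrt(T(Q(1, -7)) + G(-7)) = sqrt(-27/(1 - 7) + 0) = sqrt(-27/(-6) + 0) = sqrt(-27*(-1/6) + 0) = sqrt(9/2 + 0) = sqrt(9/2) = 3*sqrt(2)/2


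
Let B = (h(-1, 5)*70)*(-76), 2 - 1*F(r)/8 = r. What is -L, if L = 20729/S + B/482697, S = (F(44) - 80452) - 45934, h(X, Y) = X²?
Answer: 10679987153/61168329234 ≈ 0.17460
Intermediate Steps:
F(r) = 16 - 8*r
S = -126722 (S = ((16 - 8*44) - 80452) - 45934 = ((16 - 352) - 80452) - 45934 = (-336 - 80452) - 45934 = -80788 - 45934 = -126722)
B = -5320 (B = ((-1)²*70)*(-76) = (1*70)*(-76) = 70*(-76) = -5320)
L = -10679987153/61168329234 (L = 20729/(-126722) - 5320/482697 = 20729*(-1/126722) - 5320*1/482697 = -20729/126722 - 5320/482697 = -10679987153/61168329234 ≈ -0.17460)
-L = -1*(-10679987153/61168329234) = 10679987153/61168329234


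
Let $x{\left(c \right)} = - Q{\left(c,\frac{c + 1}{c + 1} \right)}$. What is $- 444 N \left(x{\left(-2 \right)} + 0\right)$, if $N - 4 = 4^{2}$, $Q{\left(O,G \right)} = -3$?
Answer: $-26640$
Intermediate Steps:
$x{\left(c \right)} = 3$ ($x{\left(c \right)} = \left(-1\right) \left(-3\right) = 3$)
$N = 20$ ($N = 4 + 4^{2} = 4 + 16 = 20$)
$- 444 N \left(x{\left(-2 \right)} + 0\right) = - 444 \cdot 20 \left(3 + 0\right) = - 444 \cdot 20 \cdot 3 = \left(-444\right) 60 = -26640$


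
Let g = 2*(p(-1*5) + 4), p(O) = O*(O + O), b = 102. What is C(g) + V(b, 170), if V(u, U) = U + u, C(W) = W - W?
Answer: 272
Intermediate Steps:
p(O) = 2*O² (p(O) = O*(2*O) = 2*O²)
g = 108 (g = 2*(2*(-1*5)² + 4) = 2*(2*(-5)² + 4) = 2*(2*25 + 4) = 2*(50 + 4) = 2*54 = 108)
C(W) = 0
C(g) + V(b, 170) = 0 + (170 + 102) = 0 + 272 = 272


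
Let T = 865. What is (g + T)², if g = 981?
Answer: 3407716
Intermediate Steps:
(g + T)² = (981 + 865)² = 1846² = 3407716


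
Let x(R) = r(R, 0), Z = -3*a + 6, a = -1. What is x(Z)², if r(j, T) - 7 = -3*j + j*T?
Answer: 400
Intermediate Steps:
Z = 9 (Z = -3*(-1) + 6 = 3 + 6 = 9)
r(j, T) = 7 - 3*j + T*j (r(j, T) = 7 + (-3*j + j*T) = 7 + (-3*j + T*j) = 7 - 3*j + T*j)
x(R) = 7 - 3*R (x(R) = 7 - 3*R + 0*R = 7 - 3*R + 0 = 7 - 3*R)
x(Z)² = (7 - 3*9)² = (7 - 27)² = (-20)² = 400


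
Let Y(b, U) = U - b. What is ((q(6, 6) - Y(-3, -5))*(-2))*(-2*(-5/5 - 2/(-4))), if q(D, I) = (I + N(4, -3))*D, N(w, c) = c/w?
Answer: -67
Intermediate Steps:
q(D, I) = D*(-¾ + I) (q(D, I) = (I - 3/4)*D = (I - 3*¼)*D = (I - ¾)*D = (-¾ + I)*D = D*(-¾ + I))
((q(6, 6) - Y(-3, -5))*(-2))*(-2*(-5/5 - 2/(-4))) = (((¼)*6*(-3 + 4*6) - (-5 - 1*(-3)))*(-2))*(-2*(-5/5 - 2/(-4))) = (((¼)*6*(-3 + 24) - (-5 + 3))*(-2))*(-2*(-5*⅕ - 2*(-¼))) = (((¼)*6*21 - 1*(-2))*(-2))*(-2*(-1 + ½)) = ((63/2 + 2)*(-2))*(-2*(-½)) = ((67/2)*(-2))*1 = -67*1 = -67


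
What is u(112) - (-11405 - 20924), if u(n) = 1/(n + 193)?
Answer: 9860346/305 ≈ 32329.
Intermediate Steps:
u(n) = 1/(193 + n)
u(112) - (-11405 - 20924) = 1/(193 + 112) - (-11405 - 20924) = 1/305 - 1*(-32329) = 1/305 + 32329 = 9860346/305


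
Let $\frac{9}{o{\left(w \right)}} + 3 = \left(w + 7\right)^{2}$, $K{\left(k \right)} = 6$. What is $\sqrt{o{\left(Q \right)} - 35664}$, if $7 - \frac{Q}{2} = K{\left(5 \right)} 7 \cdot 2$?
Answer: $\frac{15 i \sqrt{8221551130}}{7202} \approx 188.85 i$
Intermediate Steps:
$Q = -154$ ($Q = 14 - 2 \cdot 6 \cdot 7 \cdot 2 = 14 - 2 \cdot 42 \cdot 2 = 14 - 168 = -154$)
$o{\left(w \right)} = \frac{9}{-3 + \left(7 + w\right)^{2}}$ ($o{\left(w \right)} = \frac{9}{-3 + \left(w + 7\right)^{2}} = \frac{9}{-3 + \left(7 + w\right)^{2}}$)
$\sqrt{o{\left(Q \right)} - 35664} = \sqrt{\frac{9}{-3 + \left(7 - 154\right)^{2}} - 35664} = \sqrt{\frac{9}{-3 + \left(-147\right)^{2}} - 35664} = \sqrt{\frac{9}{-3 + 21609} - 35664} = \sqrt{\frac{9}{21606} - 35664} = \sqrt{9 \cdot \frac{1}{21606} - 35664} = \sqrt{\frac{3}{7202} - 35664} = \sqrt{- \frac{256852125}{7202}} = \frac{15 i \sqrt{8221551130}}{7202}$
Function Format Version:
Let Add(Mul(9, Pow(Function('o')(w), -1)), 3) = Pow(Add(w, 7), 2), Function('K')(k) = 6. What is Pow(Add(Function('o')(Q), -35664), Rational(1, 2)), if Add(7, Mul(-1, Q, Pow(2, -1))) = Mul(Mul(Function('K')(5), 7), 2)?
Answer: Mul(Rational(15, 7202), I, Pow(8221551130, Rational(1, 2))) ≈ Mul(188.85, I)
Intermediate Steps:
Q = -154 (Q = Add(14, Mul(-2, Mul(Mul(6, 7), 2))) = Add(14, Mul(-2, Mul(42, 2))) = Add(14, Mul(-2, 84)) = Add(14, -168) = -154)
Function('o')(w) = Mul(9, Pow(Add(-3, Pow(Add(7, w), 2)), -1)) (Function('o')(w) = Mul(9, Pow(Add(-3, Pow(Add(w, 7), 2)), -1)) = Mul(9, Pow(Add(-3, Pow(Add(7, w), 2)), -1)))
Pow(Add(Function('o')(Q), -35664), Rational(1, 2)) = Pow(Add(Mul(9, Pow(Add(-3, Pow(Add(7, -154), 2)), -1)), -35664), Rational(1, 2)) = Pow(Add(Mul(9, Pow(Add(-3, Pow(-147, 2)), -1)), -35664), Rational(1, 2)) = Pow(Add(Mul(9, Pow(Add(-3, 21609), -1)), -35664), Rational(1, 2)) = Pow(Add(Mul(9, Pow(21606, -1)), -35664), Rational(1, 2)) = Pow(Add(Mul(9, Rational(1, 21606)), -35664), Rational(1, 2)) = Pow(Add(Rational(3, 7202), -35664), Rational(1, 2)) = Pow(Rational(-256852125, 7202), Rational(1, 2)) = Mul(Rational(15, 7202), I, Pow(8221551130, Rational(1, 2)))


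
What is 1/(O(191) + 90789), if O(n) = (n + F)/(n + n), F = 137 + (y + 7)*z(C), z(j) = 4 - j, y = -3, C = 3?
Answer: 191/17340865 ≈ 1.1014e-5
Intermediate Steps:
F = 141 (F = 137 + (-3 + 7)*(4 - 1*3) = 137 + 4*(4 - 3) = 137 + 4*1 = 137 + 4 = 141)
O(n) = (141 + n)/(2*n) (O(n) = (n + 141)/(n + n) = (141 + n)/((2*n)) = (141 + n)*(1/(2*n)) = (141 + n)/(2*n))
1/(O(191) + 90789) = 1/((1/2)*(141 + 191)/191 + 90789) = 1/((1/2)*(1/191)*332 + 90789) = 1/(166/191 + 90789) = 1/(17340865/191) = 191/17340865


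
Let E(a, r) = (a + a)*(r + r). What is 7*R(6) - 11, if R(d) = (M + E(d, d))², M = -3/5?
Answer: 3598348/25 ≈ 1.4393e+5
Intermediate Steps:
M = -⅗ (M = -3*⅕ = -⅗ ≈ -0.60000)
E(a, r) = 4*a*r (E(a, r) = (2*a)*(2*r) = 4*a*r)
R(d) = (-⅗ + 4*d²)² (R(d) = (-⅗ + 4*d*d)² = (-⅗ + 4*d²)²)
7*R(6) - 11 = 7*((-3 + 20*6²)²/25) - 11 = 7*((-3 + 20*36)²/25) - 11 = 7*((-3 + 720)²/25) - 11 = 7*((1/25)*717²) - 11 = 7*((1/25)*514089) - 11 = 7*(514089/25) - 11 = 3598623/25 - 11 = 3598348/25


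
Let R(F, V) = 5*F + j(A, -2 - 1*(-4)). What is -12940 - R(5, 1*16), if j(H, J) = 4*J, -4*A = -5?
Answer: -12973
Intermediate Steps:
A = 5/4 (A = -1/4*(-5) = 5/4 ≈ 1.2500)
R(F, V) = 8 + 5*F (R(F, V) = 5*F + 4*(-2 - 1*(-4)) = 5*F + 4*(-2 + 4) = 5*F + 4*2 = 5*F + 8 = 8 + 5*F)
-12940 - R(5, 1*16) = -12940 - (8 + 5*5) = -12940 - (8 + 25) = -12940 - 1*33 = -12940 - 33 = -12973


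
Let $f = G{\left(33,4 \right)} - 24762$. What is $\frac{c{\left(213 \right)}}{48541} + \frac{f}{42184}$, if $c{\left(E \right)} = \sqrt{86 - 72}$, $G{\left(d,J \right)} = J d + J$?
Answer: $- \frac{12313}{21092} + \frac{\sqrt{14}}{48541} \approx -0.5837$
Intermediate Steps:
$G{\left(d,J \right)} = J + J d$
$c{\left(E \right)} = \sqrt{14}$
$f = -24626$ ($f = 4 \left(1 + 33\right) - 24762 = 4 \cdot 34 - 24762 = 136 - 24762 = -24626$)
$\frac{c{\left(213 \right)}}{48541} + \frac{f}{42184} = \frac{\sqrt{14}}{48541} - \frac{24626}{42184} = \sqrt{14} \cdot \frac{1}{48541} - \frac{12313}{21092} = \frac{\sqrt{14}}{48541} - \frac{12313}{21092} = - \frac{12313}{21092} + \frac{\sqrt{14}}{48541}$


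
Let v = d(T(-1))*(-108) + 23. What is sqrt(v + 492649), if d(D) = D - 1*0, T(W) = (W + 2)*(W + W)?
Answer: 2*sqrt(123222) ≈ 702.06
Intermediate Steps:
T(W) = 2*W*(2 + W) (T(W) = (2 + W)*(2*W) = 2*W*(2 + W))
d(D) = D (d(D) = D + 0 = D)
v = 239 (v = (2*(-1)*(2 - 1))*(-108) + 23 = (2*(-1)*1)*(-108) + 23 = -2*(-108) + 23 = 216 + 23 = 239)
sqrt(v + 492649) = sqrt(239 + 492649) = sqrt(492888) = 2*sqrt(123222)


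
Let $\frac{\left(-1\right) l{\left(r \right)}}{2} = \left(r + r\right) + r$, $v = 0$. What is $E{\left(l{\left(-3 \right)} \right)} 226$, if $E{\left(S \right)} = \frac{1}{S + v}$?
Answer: $\frac{113}{9} \approx 12.556$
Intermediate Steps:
$l{\left(r \right)} = - 6 r$ ($l{\left(r \right)} = - 2 \left(\left(r + r\right) + r\right) = - 2 \left(2 r + r\right) = - 2 \cdot 3 r = - 6 r$)
$E{\left(S \right)} = \frac{1}{S}$ ($E{\left(S \right)} = \frac{1}{S + 0} = \frac{1}{S}$)
$E{\left(l{\left(-3 \right)} \right)} 226 = \frac{1}{\left(-6\right) \left(-3\right)} 226 = \frac{1}{18} \cdot 226 = \frac{113}{9}$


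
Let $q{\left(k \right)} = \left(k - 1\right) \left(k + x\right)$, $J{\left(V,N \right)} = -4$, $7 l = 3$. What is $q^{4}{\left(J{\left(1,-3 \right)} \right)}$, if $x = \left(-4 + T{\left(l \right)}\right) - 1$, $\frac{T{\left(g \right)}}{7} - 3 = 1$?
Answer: $81450625$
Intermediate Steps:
$l = \frac{3}{7}$ ($l = \frac{1}{7} \cdot 3 = \frac{3}{7} \approx 0.42857$)
$T{\left(g \right)} = 28$ ($T{\left(g \right)} = 21 + 7 \cdot 1 = 21 + 7 = 28$)
$x = 23$ ($x = \left(-4 + 28\right) - 1 = 24 - 1 = 23$)
$q{\left(k \right)} = \left(-1 + k\right) \left(23 + k\right)$ ($q{\left(k \right)} = \left(k - 1\right) \left(k + 23\right) = \left(-1 + k\right) \left(23 + k\right)$)
$q^{4}{\left(J{\left(1,-3 \right)} \right)} = \left(-23 + \left(-4\right)^{2} + 22 \left(-4\right)\right)^{4} = \left(-23 + 16 - 88\right)^{4} = \left(-95\right)^{4} = 81450625$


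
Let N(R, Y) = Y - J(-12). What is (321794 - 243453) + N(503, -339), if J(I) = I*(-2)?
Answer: 77978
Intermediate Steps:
J(I) = -2*I
N(R, Y) = -24 + Y (N(R, Y) = Y - (-2)*(-12) = Y - 1*24 = Y - 24 = -24 + Y)
(321794 - 243453) + N(503, -339) = (321794 - 243453) + (-24 - 339) = 78341 - 363 = 77978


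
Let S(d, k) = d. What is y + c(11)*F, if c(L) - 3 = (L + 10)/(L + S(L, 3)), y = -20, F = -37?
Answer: -3659/22 ≈ -166.32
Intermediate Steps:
c(L) = 3 + (10 + L)/(2*L) (c(L) = 3 + (L + 10)/(L + L) = 3 + (10 + L)/((2*L)) = 3 + (10 + L)*(1/(2*L)) = 3 + (10 + L)/(2*L))
y + c(11)*F = -20 + (7/2 + 5/11)*(-37) = -20 + (87/22)*(-37) = -20 - 3219/22 = -3659/22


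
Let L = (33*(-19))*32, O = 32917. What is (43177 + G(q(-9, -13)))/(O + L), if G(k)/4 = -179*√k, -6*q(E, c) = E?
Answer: 43177/12853 - 358*√6/12853 ≈ 3.2911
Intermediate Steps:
q(E, c) = -E/6
G(k) = -716*√k (G(k) = 4*(-179*√k) = -716*√k)
L = -20064 (L = -627*32 = -20064)
(43177 + G(q(-9, -13)))/(O + L) = (43177 - 716*√6/2)/(32917 - 20064) = (43177 - 358*√6)/12853 = (43177 - 358*√6)*(1/12853) = 43177/12853 - 358*√6/12853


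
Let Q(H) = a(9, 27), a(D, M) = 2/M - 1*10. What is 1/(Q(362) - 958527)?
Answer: -27/25880497 ≈ -1.0433e-6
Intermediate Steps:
a(D, M) = -10 + 2/M (a(D, M) = 2/M - 10 = -10 + 2/M)
Q(H) = -268/27 (Q(H) = -10 + 2/27 = -268/27)
1/(Q(362) - 958527) = 1/(-268/27 - 958527) = 1/(-25880497/27) = -27/25880497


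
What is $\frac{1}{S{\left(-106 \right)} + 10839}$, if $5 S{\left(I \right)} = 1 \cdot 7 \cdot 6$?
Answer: $\frac{5}{54237} \approx 9.2188 \cdot 10^{-5}$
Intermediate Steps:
$S{\left(I \right)} = \frac{42}{5}$ ($S{\left(I \right)} = \frac{1 \cdot 7 \cdot 6}{5} = \frac{7 \cdot 6}{5} = \frac{1}{5} \cdot 42 = \frac{42}{5}$)
$\frac{1}{S{\left(-106 \right)} + 10839} = \frac{1}{\frac{42}{5} + 10839} = \frac{1}{\frac{54237}{5}} = \frac{5}{54237}$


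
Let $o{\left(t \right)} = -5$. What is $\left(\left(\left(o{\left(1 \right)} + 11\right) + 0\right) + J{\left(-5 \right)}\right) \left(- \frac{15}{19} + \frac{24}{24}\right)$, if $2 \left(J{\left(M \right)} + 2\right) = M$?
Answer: $\frac{6}{19} \approx 0.31579$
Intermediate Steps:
$J{\left(M \right)} = -2 + \frac{M}{2}$
$\left(\left(\left(o{\left(1 \right)} + 11\right) + 0\right) + J{\left(-5 \right)}\right) \left(- \frac{15}{19} + \frac{24}{24}\right) = \left(\left(\left(-5 + 11\right) + 0\right) + \left(-2 + \frac{1}{2} \left(-5\right)\right)\right) \left(- \frac{15}{19} + \frac{24}{24}\right) = \left(\left(6 + 0\right) - \frac{9}{2}\right) \left(\left(-15\right) \frac{1}{19} + 24 \cdot \frac{1}{24}\right) = \left(6 - \frac{9}{2}\right) \left(- \frac{15}{19} + 1\right) = \frac{3}{2} \cdot \frac{4}{19} = \frac{6}{19}$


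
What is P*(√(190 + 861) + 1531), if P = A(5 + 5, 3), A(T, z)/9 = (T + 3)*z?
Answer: 537381 + 351*√1051 ≈ 5.4876e+5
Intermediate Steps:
A(T, z) = 9*z*(3 + T) (A(T, z) = 9*((T + 3)*z) = 9*((3 + T)*z) = 9*(z*(3 + T)) = 9*z*(3 + T))
P = 351 (P = 9*3*(3 + (5 + 5)) = 9*3*(3 + 10) = 9*3*13 = 351)
P*(√(190 + 861) + 1531) = 351*(√(190 + 861) + 1531) = 351*(√1051 + 1531) = 351*(1531 + √1051) = 537381 + 351*√1051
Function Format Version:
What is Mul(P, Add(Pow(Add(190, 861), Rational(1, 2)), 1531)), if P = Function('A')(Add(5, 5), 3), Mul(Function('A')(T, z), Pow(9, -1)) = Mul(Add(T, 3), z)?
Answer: Add(537381, Mul(351, Pow(1051, Rational(1, 2)))) ≈ 5.4876e+5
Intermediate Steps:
Function('A')(T, z) = Mul(9, z, Add(3, T)) (Function('A')(T, z) = Mul(9, Mul(Add(T, 3), z)) = Mul(9, Mul(Add(3, T), z)) = Mul(9, Mul(z, Add(3, T))) = Mul(9, z, Add(3, T)))
P = 351 (P = Mul(9, 3, Add(3, Add(5, 5))) = Mul(9, 3, Add(3, 10)) = Mul(9, 3, 13) = 351)
Mul(P, Add(Pow(Add(190, 861), Rational(1, 2)), 1531)) = Mul(351, Add(Pow(Add(190, 861), Rational(1, 2)), 1531)) = Mul(351, Add(Pow(1051, Rational(1, 2)), 1531)) = Mul(351, Add(1531, Pow(1051, Rational(1, 2)))) = Add(537381, Mul(351, Pow(1051, Rational(1, 2))))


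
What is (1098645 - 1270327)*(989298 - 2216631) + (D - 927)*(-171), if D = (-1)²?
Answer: 210711142452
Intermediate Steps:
D = 1
(1098645 - 1270327)*(989298 - 2216631) + (D - 927)*(-171) = (1098645 - 1270327)*(989298 - 2216631) + (1 - 927)*(-171) = -171682*(-1227333) - 926*(-171) = 210710984106 + 158346 = 210711142452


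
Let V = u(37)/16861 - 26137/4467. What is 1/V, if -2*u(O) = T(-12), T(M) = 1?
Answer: -150636174/881396381 ≈ -0.17091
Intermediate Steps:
u(O) = -½ (u(O) = -½*1 = -½)
V = -881396381/150636174 (V = -½/16861 - 26137/4467 = -½*1/16861 - 26137*1/4467 = -1/33722 - 26137/4467 = -881396381/150636174 ≈ -5.8512)
1/V = 1/(-881396381/150636174) = -150636174/881396381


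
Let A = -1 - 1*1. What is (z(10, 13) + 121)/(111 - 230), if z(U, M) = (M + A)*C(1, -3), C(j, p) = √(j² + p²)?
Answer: -121/119 - 11*√10/119 ≈ -1.3091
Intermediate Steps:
A = -2 (A = -1 - 1 = -2)
z(U, M) = √10*(-2 + M) (z(U, M) = (M - 2)*√(1² + (-3)²) = (-2 + M)*√(1 + 9) = (-2 + M)*√10 = √10*(-2 + M))
(z(10, 13) + 121)/(111 - 230) = (√10*(-2 + 13) + 121)/(111 - 230) = (√10*11 + 121)/(-119) = (11*√10 + 121)*(-1/119) = (121 + 11*√10)*(-1/119) = -121/119 - 11*√10/119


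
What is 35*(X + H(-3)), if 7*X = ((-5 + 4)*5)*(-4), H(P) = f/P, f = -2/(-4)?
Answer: 565/6 ≈ 94.167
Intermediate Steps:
f = 1/2 (f = -2*(-1/4) = 1/2 ≈ 0.50000)
H(P) = 1/(2*P)
X = 20/7 (X = (((-5 + 4)*5)*(-4))/7 = (-1*5*(-4))/7 = (-5*(-4))/7 = (1/7)*20 = 20/7 ≈ 2.8571)
35*(X + H(-3)) = 35*(20/7 + (1/2)/(-3)) = 35*(20/7 + (1/2)*(-1/3)) = 35*(20/7 - 1/6) = 35*(113/42) = 565/6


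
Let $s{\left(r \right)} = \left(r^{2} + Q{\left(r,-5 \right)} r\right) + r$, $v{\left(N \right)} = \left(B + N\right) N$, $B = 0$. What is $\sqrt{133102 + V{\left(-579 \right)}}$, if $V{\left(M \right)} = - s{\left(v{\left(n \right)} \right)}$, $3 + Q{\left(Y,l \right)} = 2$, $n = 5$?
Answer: $\sqrt{132477} \approx 363.97$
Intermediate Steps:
$v{\left(N \right)} = N^{2}$ ($v{\left(N \right)} = \left(0 + N\right) N = N N = N^{2}$)
$Q{\left(Y,l \right)} = -1$ ($Q{\left(Y,l \right)} = -3 + 2 = -1$)
$s{\left(r \right)} = r^{2}$ ($s{\left(r \right)} = \left(r^{2} - r\right) + r = r^{2}$)
$V{\left(M \right)} = -625$ ($V{\left(M \right)} = - \left(5^{2}\right)^{2} = - 25^{2} = \left(-1\right) 625 = -625$)
$\sqrt{133102 + V{\left(-579 \right)}} = \sqrt{133102 - 625} = \sqrt{132477}$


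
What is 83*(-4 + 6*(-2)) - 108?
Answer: -1436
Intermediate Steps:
83*(-4 + 6*(-2)) - 108 = 83*(-4 - 12) - 108 = 83*(-16) - 108 = -1328 - 108 = -1436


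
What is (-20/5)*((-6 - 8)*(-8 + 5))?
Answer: -168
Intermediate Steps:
(-20/5)*((-6 - 8)*(-8 + 5)) = (-20*⅕)*(-14*(-3)) = -4*42 = -168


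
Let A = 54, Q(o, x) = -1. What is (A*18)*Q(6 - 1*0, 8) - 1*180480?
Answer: -181452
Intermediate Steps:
(A*18)*Q(6 - 1*0, 8) - 1*180480 = (54*18)*(-1) - 1*180480 = 972*(-1) - 180480 = -972 - 180480 = -181452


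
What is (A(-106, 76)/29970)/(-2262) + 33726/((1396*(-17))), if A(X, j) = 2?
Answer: -142897360069/100552691655 ≈ -1.4211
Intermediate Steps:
(A(-106, 76)/29970)/(-2262) + 33726/((1396*(-17))) = (2/29970)/(-2262) + 33726/((1396*(-17))) = (2*(1/29970))*(-1/2262) + 33726/(-23732) = (1/14985)*(-1/2262) + 33726*(-1/23732) = -1/33896070 - 16863/11866 = -142897360069/100552691655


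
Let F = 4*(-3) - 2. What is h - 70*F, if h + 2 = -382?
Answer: 596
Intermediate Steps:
F = -14 (F = -12 - 2 = -14)
h = -384 (h = -2 - 382 = -384)
h - 70*F = -384 - 70*(-14) = -384 + 980 = 596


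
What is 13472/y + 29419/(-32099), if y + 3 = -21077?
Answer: -131573781/84580865 ≈ -1.5556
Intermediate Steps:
y = -21080 (y = -3 - 21077 = -21080)
13472/y + 29419/(-32099) = 13472/(-21080) + 29419/(-32099) = 13472*(-1/21080) + 29419*(-1/32099) = -1684/2635 - 29419/32099 = -131573781/84580865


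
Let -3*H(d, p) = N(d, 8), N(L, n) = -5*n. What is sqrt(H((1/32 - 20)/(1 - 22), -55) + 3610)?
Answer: sqrt(32610)/3 ≈ 60.194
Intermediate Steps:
H(d, p) = 40/3 (H(d, p) = -(-5)*8/3 = -1/3*(-40) = 40/3)
sqrt(H((1/32 - 20)/(1 - 22), -55) + 3610) = sqrt(40/3 + 3610) = sqrt(10870/3) = sqrt(32610)/3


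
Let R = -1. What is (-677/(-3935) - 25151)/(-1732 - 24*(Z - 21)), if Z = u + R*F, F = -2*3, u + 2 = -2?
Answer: 24742127/1255265 ≈ 19.711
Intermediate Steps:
u = -4 (u = -2 - 2 = -4)
F = -6
Z = 2 (Z = -4 - 1*(-6) = -4 + 6 = 2)
(-677/(-3935) - 25151)/(-1732 - 24*(Z - 21)) = (-677/(-3935) - 25151)/(-1732 - 24*(2 - 21)) = (-677*(-1/3935) - 25151)/(-1732 - 24*(-19)) = (677/3935 - 25151)/(-1732 + 456) = -98968508/3935/(-1276) = -98968508/3935*(-1/1276) = 24742127/1255265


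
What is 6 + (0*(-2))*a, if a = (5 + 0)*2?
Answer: 6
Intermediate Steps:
a = 10 (a = 5*2 = 10)
6 + (0*(-2))*a = 6 + (0*(-2))*10 = 6 + 0*10 = 6 + 0 = 6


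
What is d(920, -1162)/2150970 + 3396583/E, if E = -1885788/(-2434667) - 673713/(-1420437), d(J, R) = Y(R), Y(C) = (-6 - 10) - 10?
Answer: 467890654391067684648022/172034176613059985 ≈ 2.7198e+6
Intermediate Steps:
Y(C) = -26 (Y(C) = -16 - 10 = -26)
d(J, R) = -26
E = 1439636619309/1152763696493 (E = -1885788*(-1/2434667) - 673713*(-1/1420437) = 1885788/2434667 + 224571/473479 = 1439636619309/1152763696493 ≈ 1.2489)
d(920, -1162)/2150970 + 3396583/E = -26/2150970 + 3396583/(1439636619309/1152763696493) = -26*1/2150970 + 3396583*(1152763696493/1439636619309) = -13/1075485 + 3915457574525283419/1439636619309 = 467890654391067684648022/172034176613059985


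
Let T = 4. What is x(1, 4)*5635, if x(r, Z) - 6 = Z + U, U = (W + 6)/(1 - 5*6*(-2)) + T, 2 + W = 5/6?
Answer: 29037155/366 ≈ 79337.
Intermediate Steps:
W = -7/6 (W = -2 + 5/6 = -7/6 ≈ -1.1667)
U = 1493/366 (U = (-7/6 + 6)/(1 - 5*6*(-2)) + 4 = 29/(6*(1 - 30*(-2))) + 4 = 29/(6*(1 + 60)) + 4 = (29/6)/61 + 4 = (29/6)*(1/61) + 4 = 29/366 + 4 = 1493/366 ≈ 4.0792)
x(r, Z) = 3689/366 + Z (x(r, Z) = 6 + (Z + 1493/366) = 6 + (1493/366 + Z) = 3689/366 + Z)
x(1, 4)*5635 = (3689/366 + 4)*5635 = (5153/366)*5635 = 29037155/366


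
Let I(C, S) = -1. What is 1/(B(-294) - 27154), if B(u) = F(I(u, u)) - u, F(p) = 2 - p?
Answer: -1/26857 ≈ -3.7234e-5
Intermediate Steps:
B(u) = 3 - u (B(u) = (2 - 1*(-1)) - u = (2 + 1) - u = 3 - u)
1/(B(-294) - 27154) = 1/((3 - 1*(-294)) - 27154) = 1/((3 + 294) - 27154) = 1/(297 - 27154) = 1/(-26857) = -1/26857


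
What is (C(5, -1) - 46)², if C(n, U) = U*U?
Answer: 2025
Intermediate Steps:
C(n, U) = U²
(C(5, -1) - 46)² = ((-1)² - 46)² = (1 - 46)² = (-45)² = 2025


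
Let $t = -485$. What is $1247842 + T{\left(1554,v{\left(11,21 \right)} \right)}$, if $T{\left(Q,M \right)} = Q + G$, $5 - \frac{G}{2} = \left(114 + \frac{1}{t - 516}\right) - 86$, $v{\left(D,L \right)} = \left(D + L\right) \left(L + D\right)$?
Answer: $\frac{1250599352}{1001} \approx 1.2494 \cdot 10^{6}$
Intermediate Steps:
$v{\left(D,L \right)} = \left(D + L\right)^{2}$ ($v{\left(D,L \right)} = \left(D + L\right) \left(D + L\right) = \left(D + L\right)^{2}$)
$G = - \frac{46044}{1001}$ ($G = 10 - 2 \left(\left(114 + \frac{1}{-485 - 516}\right) - 86\right) = 10 - 2 \left(\left(114 + \frac{1}{-1001}\right) - 86\right) = 10 - 2 \left(\left(114 - \frac{1}{1001}\right) - 86\right) = 10 - 2 \left(\frac{114113}{1001} - 86\right) = 10 - \frac{56054}{1001} = - \frac{46044}{1001} \approx -45.998$)
$T{\left(Q,M \right)} = - \frac{46044}{1001} + Q$ ($T{\left(Q,M \right)} = Q - \frac{46044}{1001} = - \frac{46044}{1001} + Q$)
$1247842 + T{\left(1554,v{\left(11,21 \right)} \right)} = 1247842 + \left(- \frac{46044}{1001} + 1554\right) = 1247842 + \frac{1509510}{1001} = \frac{1250599352}{1001}$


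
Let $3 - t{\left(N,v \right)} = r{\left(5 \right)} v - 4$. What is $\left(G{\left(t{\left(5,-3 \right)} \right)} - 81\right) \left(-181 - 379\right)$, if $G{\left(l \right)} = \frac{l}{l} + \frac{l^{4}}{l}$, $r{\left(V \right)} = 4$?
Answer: $-3796240$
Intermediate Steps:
$t{\left(N,v \right)} = 7 - 4 v$ ($t{\left(N,v \right)} = 3 - \left(4 v - 4\right) = 3 - \left(-4 + 4 v\right) = 7 - 4 v$)
$G{\left(l \right)} = 1 + l^{3}$
$\left(G{\left(t{\left(5,-3 \right)} \right)} - 81\right) \left(-181 - 379\right) = \left(\left(1 + \left(7 - -12\right)^{3}\right) - 81\right) \left(-181 - 379\right) = \left(\left(1 + \left(7 + 12\right)^{3}\right) - 81\right) \left(-560\right) = \left(\left(1 + 19^{3}\right) - 81\right) \left(-560\right) = \left(\left(1 + 6859\right) - 81\right) \left(-560\right) = \left(6860 - 81\right) \left(-560\right) = 6779 \left(-560\right) = -3796240$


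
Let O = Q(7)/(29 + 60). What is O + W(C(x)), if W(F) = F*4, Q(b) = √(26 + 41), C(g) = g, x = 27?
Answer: 108 + √67/89 ≈ 108.09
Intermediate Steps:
Q(b) = √67
O = √67/89 (O = √67/(29 + 60) = √67/89 ≈ 0.091970)
W(F) = 4*F
O + W(C(x)) = √67/89 + 4*27 = √67/89 + 108 = 108 + √67/89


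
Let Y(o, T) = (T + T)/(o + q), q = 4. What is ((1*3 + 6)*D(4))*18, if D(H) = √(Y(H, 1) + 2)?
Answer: 243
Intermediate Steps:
Y(o, T) = 2*T/(4 + o) (Y(o, T) = (T + T)/(o + 4) = (2*T)/(4 + o) = 2*T/(4 + o))
D(H) = √(2 + 2/(4 + H)) (D(H) = √(2*1/(4 + H) + 2) = √(2/(4 + H) + 2) = √(2 + 2/(4 + H)))
((1*3 + 6)*D(4))*18 = ((1*3 + 6)*(√2*√((5 + 4)/(4 + 4))))*18 = ((3 + 6)*(√2*√(9/8)))*18 = (9*(√2*√((⅛)*9)))*18 = (9*(√2*√(9/8)))*18 = (9*(√2*(3*√2/4)))*18 = (9*(3/2))*18 = (27/2)*18 = 243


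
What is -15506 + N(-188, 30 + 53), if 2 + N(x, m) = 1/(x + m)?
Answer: -1628341/105 ≈ -15508.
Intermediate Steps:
N(x, m) = -2 + 1/(m + x) (N(x, m) = -2 + 1/(x + m) = -2 + 1/(m + x))
-15506 + N(-188, 30 + 53) = -15506 + (1 - 2*(30 + 53) - 2*(-188))/((30 + 53) - 188) = -15506 + (1 - 2*83 + 376)/(83 - 188) = -15506 + (1 - 166 + 376)/(-105) = -15506 - 1/105*211 = -15506 - 211/105 = -1628341/105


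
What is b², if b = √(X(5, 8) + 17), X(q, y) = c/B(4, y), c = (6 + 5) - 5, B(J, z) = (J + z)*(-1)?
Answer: 33/2 ≈ 16.500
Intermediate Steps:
B(J, z) = -J - z
c = 6 (c = 11 - 5 = 6)
X(q, y) = 6/(-4 - y) (X(q, y) = 6/(-1*4 - y) = 6/(-4 - y))
b = √66/2 (b = √(-6/(4 + 8) + 17) = √(-6/12 + 17) = √(-6*1/12 + 17) = √(-½ + 17) = √(33/2) = √66/2 ≈ 4.0620)
b² = (√66/2)² = 33/2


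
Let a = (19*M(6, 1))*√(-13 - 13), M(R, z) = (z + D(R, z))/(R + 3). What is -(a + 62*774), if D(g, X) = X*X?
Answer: -47988 - 38*I*√26/9 ≈ -47988.0 - 21.529*I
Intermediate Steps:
D(g, X) = X²
M(R, z) = (z + z²)/(3 + R) (M(R, z) = (z + z²)/(R + 3) = (z + z²)/(3 + R))
a = 38*I*√26/9 (a = (19*(1*(1 + 1)/(3 + 6)))*√(-13 - 13) = (19*(1*2/9))*√(-26) = (19*(1*(⅑)*2))*(I*√26) = (19*(2/9))*(I*√26) = 38*(I*√26)/9 = 38*I*√26/9 ≈ 21.529*I)
-(a + 62*774) = -(38*I*√26/9 + 62*774) = -(38*I*√26/9 + 47988) = -(47988 + 38*I*√26/9) = -47988 - 38*I*√26/9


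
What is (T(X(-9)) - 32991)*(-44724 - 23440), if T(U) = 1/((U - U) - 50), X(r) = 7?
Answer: 56219997182/25 ≈ 2.2488e+9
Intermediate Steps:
T(U) = -1/50 (T(U) = 1/(0 - 50) = 1/(-50) = -1/50)
(T(X(-9)) - 32991)*(-44724 - 23440) = (-1/50 - 32991)*(-44724 - 23440) = -1649551/50*(-68164) = 56219997182/25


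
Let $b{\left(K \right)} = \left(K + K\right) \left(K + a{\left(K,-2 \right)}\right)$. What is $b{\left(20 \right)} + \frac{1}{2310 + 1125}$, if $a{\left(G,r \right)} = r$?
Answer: $\frac{2473201}{3435} \approx 720.0$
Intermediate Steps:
$b{\left(K \right)} = 2 K \left(-2 + K\right)$ ($b{\left(K \right)} = \left(K + K\right) \left(K - 2\right) = 2 K \left(-2 + K\right)$)
$b{\left(20 \right)} + \frac{1}{2310 + 1125} = 2 \cdot 20 \left(-2 + 20\right) + \frac{1}{2310 + 1125} = 2 \cdot 20 \cdot 18 + \frac{1}{3435} = 720 + \frac{1}{3435} = \frac{2473201}{3435}$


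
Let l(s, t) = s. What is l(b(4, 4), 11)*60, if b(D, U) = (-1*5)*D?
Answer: -1200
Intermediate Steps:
b(D, U) = -5*D
l(b(4, 4), 11)*60 = -5*4*60 = -20*60 = -1200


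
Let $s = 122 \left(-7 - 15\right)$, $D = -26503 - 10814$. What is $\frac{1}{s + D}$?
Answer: $- \frac{1}{40001} \approx -2.4999 \cdot 10^{-5}$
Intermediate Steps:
$D = -37317$ ($D = -26503 - 10814 = -37317$)
$s = -2684$ ($s = 122 \left(-22\right) = -2684$)
$\frac{1}{s + D} = \frac{1}{-2684 - 37317} = \frac{1}{-40001} = - \frac{1}{40001}$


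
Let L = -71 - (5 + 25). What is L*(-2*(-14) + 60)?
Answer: -8888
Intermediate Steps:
L = -101 (L = -71 - 1*30 = -71 - 30 = -101)
L*(-2*(-14) + 60) = -101*(-2*(-14) + 60) = -101*(28 + 60) = -101*88 = -8888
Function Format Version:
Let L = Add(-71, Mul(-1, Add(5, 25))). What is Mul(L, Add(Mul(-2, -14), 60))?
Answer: -8888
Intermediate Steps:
L = -101 (L = Add(-71, Mul(-1, 30)) = Add(-71, -30) = -101)
Mul(L, Add(Mul(-2, -14), 60)) = Mul(-101, Add(Mul(-2, -14), 60)) = Mul(-101, Add(28, 60)) = Mul(-101, 88) = -8888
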